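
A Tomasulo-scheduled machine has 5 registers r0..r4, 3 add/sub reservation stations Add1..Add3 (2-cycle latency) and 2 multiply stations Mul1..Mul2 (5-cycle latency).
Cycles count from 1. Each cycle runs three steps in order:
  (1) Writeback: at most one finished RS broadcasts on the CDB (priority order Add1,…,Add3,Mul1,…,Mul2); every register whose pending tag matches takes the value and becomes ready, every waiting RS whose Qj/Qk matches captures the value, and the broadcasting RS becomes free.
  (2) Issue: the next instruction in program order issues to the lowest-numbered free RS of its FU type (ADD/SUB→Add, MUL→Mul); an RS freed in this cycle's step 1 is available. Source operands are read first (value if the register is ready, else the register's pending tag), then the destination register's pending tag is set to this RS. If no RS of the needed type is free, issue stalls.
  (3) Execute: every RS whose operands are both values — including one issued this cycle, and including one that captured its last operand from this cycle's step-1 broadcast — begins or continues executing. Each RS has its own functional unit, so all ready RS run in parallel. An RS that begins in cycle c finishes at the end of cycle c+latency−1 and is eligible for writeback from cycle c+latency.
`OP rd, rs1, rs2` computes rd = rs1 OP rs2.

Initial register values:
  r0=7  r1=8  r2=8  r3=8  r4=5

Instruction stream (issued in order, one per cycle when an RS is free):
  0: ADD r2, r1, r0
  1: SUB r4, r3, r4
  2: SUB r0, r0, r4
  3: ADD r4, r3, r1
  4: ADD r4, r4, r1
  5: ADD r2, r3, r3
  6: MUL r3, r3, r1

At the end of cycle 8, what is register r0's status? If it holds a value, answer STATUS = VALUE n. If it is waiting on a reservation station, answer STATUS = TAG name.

c1: issue ADD r2<-Add1 | r0:7,r1:8,r2:Add1,r3:8,r4:5
c2: issue SUB r4<-Add2 | r0:7,r1:8,r2:Add1,r3:8,r4:Add2
c3: CDB Add1=15; issue SUB r0<-Add1 | r0:Add1,r1:8,r2:15,r3:8,r4:Add2
c4: CDB Add2=3; issue ADD r4<-Add2 | r0:Add1,r1:8,r2:15,r3:8,r4:Add2
c5: issue ADD r4<-Add3 | r0:Add1,r1:8,r2:15,r3:8,r4:Add3
c6: CDB Add1=4; issue ADD r2<-Add1 | r0:4,r1:8,r2:Add1,r3:8,r4:Add3
c7: CDB Add2=16; issue MUL r3<-Mul1 | r0:4,r1:8,r2:Add1,r3:Mul1,r4:Add3
c8: CDB Add1=16 | r0:4,r1:8,r2:16,r3:Mul1,r4:Add3

STATUS = VALUE 4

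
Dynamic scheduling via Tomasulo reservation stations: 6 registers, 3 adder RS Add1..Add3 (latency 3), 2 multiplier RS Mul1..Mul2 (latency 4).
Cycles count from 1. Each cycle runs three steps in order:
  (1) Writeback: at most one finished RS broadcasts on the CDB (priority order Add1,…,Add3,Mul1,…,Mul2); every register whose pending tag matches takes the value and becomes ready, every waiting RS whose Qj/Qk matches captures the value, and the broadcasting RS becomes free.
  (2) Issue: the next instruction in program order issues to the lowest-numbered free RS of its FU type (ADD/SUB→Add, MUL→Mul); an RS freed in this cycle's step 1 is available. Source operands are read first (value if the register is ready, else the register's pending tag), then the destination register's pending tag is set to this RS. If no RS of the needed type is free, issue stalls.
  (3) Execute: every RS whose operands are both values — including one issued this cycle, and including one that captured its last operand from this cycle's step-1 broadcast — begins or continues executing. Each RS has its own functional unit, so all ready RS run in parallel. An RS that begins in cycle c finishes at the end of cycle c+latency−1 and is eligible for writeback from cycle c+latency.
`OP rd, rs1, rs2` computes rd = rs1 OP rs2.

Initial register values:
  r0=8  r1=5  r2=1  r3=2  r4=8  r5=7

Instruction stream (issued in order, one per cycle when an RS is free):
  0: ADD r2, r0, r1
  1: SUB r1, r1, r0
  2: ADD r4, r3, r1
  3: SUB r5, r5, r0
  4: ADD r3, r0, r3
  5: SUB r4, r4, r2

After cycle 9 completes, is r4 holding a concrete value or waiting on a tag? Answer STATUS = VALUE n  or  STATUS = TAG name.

STATUS = TAG Add1

cycle 1: issue ADD r2<-Add1 // r0:8,r1:5,r2:Add1,r3:2,r4:8,r5:7
cycle 2: issue SUB r1<-Add2 // r0:8,r1:Add2,r2:Add1,r3:2,r4:8,r5:7
cycle 3: issue ADD r4<-Add3 // r0:8,r1:Add2,r2:Add1,r3:2,r4:Add3,r5:7
cycle 4: CDB Add1=13; issue SUB r5<-Add1 // r0:8,r1:Add2,r2:13,r3:2,r4:Add3,r5:Add1
cycle 5: CDB Add2=-3; issue ADD r3<-Add2 // r0:8,r1:-3,r2:13,r3:Add2,r4:Add3,r5:Add1
cycle 6: stall // r0:8,r1:-3,r2:13,r3:Add2,r4:Add3,r5:Add1
cycle 7: CDB Add1=-1; issue SUB r4<-Add1 // r0:8,r1:-3,r2:13,r3:Add2,r4:Add1,r5:-1
cycle 8: CDB Add2=10 // r0:8,r1:-3,r2:13,r3:10,r4:Add1,r5:-1
cycle 9: CDB Add3=-1 // r0:8,r1:-3,r2:13,r3:10,r4:Add1,r5:-1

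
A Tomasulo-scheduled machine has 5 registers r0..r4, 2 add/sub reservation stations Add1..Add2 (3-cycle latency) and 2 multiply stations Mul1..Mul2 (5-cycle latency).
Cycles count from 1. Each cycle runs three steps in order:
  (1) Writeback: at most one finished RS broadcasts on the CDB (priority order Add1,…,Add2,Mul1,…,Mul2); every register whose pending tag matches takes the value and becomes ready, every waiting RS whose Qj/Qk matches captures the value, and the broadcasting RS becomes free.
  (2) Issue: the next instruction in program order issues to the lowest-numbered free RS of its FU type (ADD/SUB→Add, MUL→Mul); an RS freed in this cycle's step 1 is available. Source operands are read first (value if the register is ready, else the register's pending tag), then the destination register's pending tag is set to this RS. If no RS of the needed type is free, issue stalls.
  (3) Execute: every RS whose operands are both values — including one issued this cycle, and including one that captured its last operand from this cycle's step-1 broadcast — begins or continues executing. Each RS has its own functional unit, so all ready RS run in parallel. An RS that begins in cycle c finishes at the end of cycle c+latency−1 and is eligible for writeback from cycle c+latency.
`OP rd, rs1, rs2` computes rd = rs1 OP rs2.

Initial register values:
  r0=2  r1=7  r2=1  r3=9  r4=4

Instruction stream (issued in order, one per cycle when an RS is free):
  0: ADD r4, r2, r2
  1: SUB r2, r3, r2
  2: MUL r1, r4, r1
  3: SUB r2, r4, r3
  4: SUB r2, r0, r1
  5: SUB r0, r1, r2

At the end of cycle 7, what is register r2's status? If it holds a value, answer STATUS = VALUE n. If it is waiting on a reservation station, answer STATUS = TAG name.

c1: issue ADD r4<-Add1 | r0:2,r1:7,r2:1,r3:9,r4:Add1
c2: issue SUB r2<-Add2 | r0:2,r1:7,r2:Add2,r3:9,r4:Add1
c3: issue MUL r1<-Mul1 | r0:2,r1:Mul1,r2:Add2,r3:9,r4:Add1
c4: CDB Add1=2; issue SUB r2<-Add1 | r0:2,r1:Mul1,r2:Add1,r3:9,r4:2
c5: CDB Add2=8; issue SUB r2<-Add2 | r0:2,r1:Mul1,r2:Add2,r3:9,r4:2
c6: stall | r0:2,r1:Mul1,r2:Add2,r3:9,r4:2
c7: CDB Add1=-7; issue SUB r0<-Add1 | r0:Add1,r1:Mul1,r2:Add2,r3:9,r4:2

STATUS = TAG Add2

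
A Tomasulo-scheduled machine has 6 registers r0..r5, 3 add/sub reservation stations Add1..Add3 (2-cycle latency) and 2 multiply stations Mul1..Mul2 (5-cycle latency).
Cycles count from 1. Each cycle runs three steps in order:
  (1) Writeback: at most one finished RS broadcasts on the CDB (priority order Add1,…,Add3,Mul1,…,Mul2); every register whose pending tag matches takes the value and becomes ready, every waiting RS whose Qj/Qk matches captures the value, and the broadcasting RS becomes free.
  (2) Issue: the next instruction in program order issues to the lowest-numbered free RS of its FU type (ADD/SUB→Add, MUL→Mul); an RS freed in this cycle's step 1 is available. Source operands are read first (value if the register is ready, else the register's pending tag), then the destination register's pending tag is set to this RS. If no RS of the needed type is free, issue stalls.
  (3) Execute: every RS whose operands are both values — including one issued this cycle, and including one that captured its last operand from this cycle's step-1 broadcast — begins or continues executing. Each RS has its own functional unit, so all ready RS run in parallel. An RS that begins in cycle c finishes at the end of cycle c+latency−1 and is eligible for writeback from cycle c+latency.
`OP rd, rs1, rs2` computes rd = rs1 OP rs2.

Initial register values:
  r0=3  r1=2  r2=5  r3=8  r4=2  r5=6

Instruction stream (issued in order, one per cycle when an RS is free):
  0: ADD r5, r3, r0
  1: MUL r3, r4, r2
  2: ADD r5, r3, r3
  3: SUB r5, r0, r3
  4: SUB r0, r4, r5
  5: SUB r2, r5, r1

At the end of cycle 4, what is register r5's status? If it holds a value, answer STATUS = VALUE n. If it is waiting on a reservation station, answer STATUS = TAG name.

STATUS = TAG Add2

  c1: issue ADD r5<-Add1  regs: r0:3,r1:2,r2:5,r3:8,r4:2,r5:Add1
  c2: issue MUL r3<-Mul1  regs: r0:3,r1:2,r2:5,r3:Mul1,r4:2,r5:Add1
  c3: CDB Add1=11; issue ADD r5<-Add1  regs: r0:3,r1:2,r2:5,r3:Mul1,r4:2,r5:Add1
  c4: issue SUB r5<-Add2  regs: r0:3,r1:2,r2:5,r3:Mul1,r4:2,r5:Add2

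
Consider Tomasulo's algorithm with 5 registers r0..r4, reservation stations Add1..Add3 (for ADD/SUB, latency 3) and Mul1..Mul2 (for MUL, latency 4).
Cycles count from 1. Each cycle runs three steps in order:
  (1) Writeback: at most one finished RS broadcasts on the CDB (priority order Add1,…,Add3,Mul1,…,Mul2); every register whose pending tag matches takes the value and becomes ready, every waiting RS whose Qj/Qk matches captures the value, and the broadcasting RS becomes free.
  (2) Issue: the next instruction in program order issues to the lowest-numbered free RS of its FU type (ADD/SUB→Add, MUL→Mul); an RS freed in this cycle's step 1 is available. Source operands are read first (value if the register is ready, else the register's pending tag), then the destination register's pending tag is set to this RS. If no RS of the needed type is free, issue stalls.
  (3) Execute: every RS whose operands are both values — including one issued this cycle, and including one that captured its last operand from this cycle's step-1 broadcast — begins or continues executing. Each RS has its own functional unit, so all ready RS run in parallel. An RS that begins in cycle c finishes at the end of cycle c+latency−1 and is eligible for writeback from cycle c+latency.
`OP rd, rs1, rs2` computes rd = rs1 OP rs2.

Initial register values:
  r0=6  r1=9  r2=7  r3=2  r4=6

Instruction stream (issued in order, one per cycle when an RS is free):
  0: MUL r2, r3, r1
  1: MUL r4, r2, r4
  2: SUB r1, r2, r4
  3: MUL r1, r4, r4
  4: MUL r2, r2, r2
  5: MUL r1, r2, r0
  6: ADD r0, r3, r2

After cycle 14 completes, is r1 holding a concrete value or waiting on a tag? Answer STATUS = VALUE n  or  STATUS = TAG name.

cycle 1: issue MUL r2<-Mul1 // r0:6,r1:9,r2:Mul1,r3:2,r4:6
cycle 2: issue MUL r4<-Mul2 // r0:6,r1:9,r2:Mul1,r3:2,r4:Mul2
cycle 3: issue SUB r1<-Add1 // r0:6,r1:Add1,r2:Mul1,r3:2,r4:Mul2
cycle 4: stall // r0:6,r1:Add1,r2:Mul1,r3:2,r4:Mul2
cycle 5: CDB Mul1=18; issue MUL r1<-Mul1 // r0:6,r1:Mul1,r2:18,r3:2,r4:Mul2
cycle 6: stall // r0:6,r1:Mul1,r2:18,r3:2,r4:Mul2
cycle 7: stall // r0:6,r1:Mul1,r2:18,r3:2,r4:Mul2
cycle 8: stall // r0:6,r1:Mul1,r2:18,r3:2,r4:Mul2
cycle 9: CDB Mul2=108; issue MUL r2<-Mul2 // r0:6,r1:Mul1,r2:Mul2,r3:2,r4:108
cycle 10: stall // r0:6,r1:Mul1,r2:Mul2,r3:2,r4:108
cycle 11: stall // r0:6,r1:Mul1,r2:Mul2,r3:2,r4:108
cycle 12: CDB Add1=-90; stall // r0:6,r1:Mul1,r2:Mul2,r3:2,r4:108
cycle 13: CDB Mul1=11664; issue MUL r1<-Mul1 // r0:6,r1:Mul1,r2:Mul2,r3:2,r4:108
cycle 14: CDB Mul2=324; issue ADD r0<-Add1 // r0:Add1,r1:Mul1,r2:324,r3:2,r4:108

STATUS = TAG Mul1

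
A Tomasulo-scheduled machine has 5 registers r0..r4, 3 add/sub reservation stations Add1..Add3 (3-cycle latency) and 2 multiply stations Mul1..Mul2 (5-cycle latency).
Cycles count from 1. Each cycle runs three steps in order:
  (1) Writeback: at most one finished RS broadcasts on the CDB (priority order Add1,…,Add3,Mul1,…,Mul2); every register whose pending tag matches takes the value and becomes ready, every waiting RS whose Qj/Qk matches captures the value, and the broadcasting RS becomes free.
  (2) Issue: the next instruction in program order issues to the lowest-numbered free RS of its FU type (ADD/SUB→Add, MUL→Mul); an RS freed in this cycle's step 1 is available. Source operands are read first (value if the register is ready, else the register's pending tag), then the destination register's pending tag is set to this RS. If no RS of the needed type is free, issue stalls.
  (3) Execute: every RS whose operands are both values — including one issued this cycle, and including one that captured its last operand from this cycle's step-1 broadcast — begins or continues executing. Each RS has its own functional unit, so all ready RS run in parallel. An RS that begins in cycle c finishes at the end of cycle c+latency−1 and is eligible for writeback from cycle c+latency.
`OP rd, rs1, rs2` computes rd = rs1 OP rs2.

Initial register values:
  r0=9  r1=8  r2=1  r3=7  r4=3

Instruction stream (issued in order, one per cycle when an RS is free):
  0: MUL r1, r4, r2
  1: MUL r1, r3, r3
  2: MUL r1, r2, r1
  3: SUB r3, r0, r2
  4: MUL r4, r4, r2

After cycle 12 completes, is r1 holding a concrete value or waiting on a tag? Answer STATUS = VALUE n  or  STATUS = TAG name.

STATUS = VALUE 49

cycle 1: issue MUL r1<-Mul1 // r0:9,r1:Mul1,r2:1,r3:7,r4:3
cycle 2: issue MUL r1<-Mul2 // r0:9,r1:Mul2,r2:1,r3:7,r4:3
cycle 3: stall // r0:9,r1:Mul2,r2:1,r3:7,r4:3
cycle 4: stall // r0:9,r1:Mul2,r2:1,r3:7,r4:3
cycle 5: stall // r0:9,r1:Mul2,r2:1,r3:7,r4:3
cycle 6: CDB Mul1=3; issue MUL r1<-Mul1 // r0:9,r1:Mul1,r2:1,r3:7,r4:3
cycle 7: CDB Mul2=49; issue SUB r3<-Add1 // r0:9,r1:Mul1,r2:1,r3:Add1,r4:3
cycle 8: issue MUL r4<-Mul2 // r0:9,r1:Mul1,r2:1,r3:Add1,r4:Mul2
cycle 9: - // r0:9,r1:Mul1,r2:1,r3:Add1,r4:Mul2
cycle 10: CDB Add1=8 // r0:9,r1:Mul1,r2:1,r3:8,r4:Mul2
cycle 11: - // r0:9,r1:Mul1,r2:1,r3:8,r4:Mul2
cycle 12: CDB Mul1=49 // r0:9,r1:49,r2:1,r3:8,r4:Mul2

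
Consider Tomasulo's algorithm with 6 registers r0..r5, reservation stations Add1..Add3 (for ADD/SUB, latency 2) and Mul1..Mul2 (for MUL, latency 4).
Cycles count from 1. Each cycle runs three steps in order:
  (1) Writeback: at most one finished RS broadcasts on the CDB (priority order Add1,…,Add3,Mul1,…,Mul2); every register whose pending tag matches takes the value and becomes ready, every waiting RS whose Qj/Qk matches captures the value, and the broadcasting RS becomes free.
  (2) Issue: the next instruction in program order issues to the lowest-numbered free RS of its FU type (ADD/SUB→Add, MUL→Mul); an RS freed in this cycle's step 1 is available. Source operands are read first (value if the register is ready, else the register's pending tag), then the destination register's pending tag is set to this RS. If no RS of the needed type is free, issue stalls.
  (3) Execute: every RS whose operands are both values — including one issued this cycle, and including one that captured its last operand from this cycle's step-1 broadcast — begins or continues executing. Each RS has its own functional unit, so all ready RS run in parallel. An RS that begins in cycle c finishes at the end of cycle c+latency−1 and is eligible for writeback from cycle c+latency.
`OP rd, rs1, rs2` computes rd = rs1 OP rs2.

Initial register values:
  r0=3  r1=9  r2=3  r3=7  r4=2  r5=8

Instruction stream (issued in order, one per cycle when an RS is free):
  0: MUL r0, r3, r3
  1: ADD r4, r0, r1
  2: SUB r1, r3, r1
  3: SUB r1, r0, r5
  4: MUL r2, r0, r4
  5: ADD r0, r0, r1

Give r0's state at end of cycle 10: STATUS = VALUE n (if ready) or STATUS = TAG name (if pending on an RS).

STATUS = TAG Add2

cycle 1: issue MUL r0<-Mul1 // r0:Mul1,r1:9,r2:3,r3:7,r4:2,r5:8
cycle 2: issue ADD r4<-Add1 // r0:Mul1,r1:9,r2:3,r3:7,r4:Add1,r5:8
cycle 3: issue SUB r1<-Add2 // r0:Mul1,r1:Add2,r2:3,r3:7,r4:Add1,r5:8
cycle 4: issue SUB r1<-Add3 // r0:Mul1,r1:Add3,r2:3,r3:7,r4:Add1,r5:8
cycle 5: CDB Add2=-2; issue MUL r2<-Mul2 // r0:Mul1,r1:Add3,r2:Mul2,r3:7,r4:Add1,r5:8
cycle 6: CDB Mul1=49; issue ADD r0<-Add2 // r0:Add2,r1:Add3,r2:Mul2,r3:7,r4:Add1,r5:8
cycle 7: - // r0:Add2,r1:Add3,r2:Mul2,r3:7,r4:Add1,r5:8
cycle 8: CDB Add1=58 // r0:Add2,r1:Add3,r2:Mul2,r3:7,r4:58,r5:8
cycle 9: CDB Add3=41 // r0:Add2,r1:41,r2:Mul2,r3:7,r4:58,r5:8
cycle 10: - // r0:Add2,r1:41,r2:Mul2,r3:7,r4:58,r5:8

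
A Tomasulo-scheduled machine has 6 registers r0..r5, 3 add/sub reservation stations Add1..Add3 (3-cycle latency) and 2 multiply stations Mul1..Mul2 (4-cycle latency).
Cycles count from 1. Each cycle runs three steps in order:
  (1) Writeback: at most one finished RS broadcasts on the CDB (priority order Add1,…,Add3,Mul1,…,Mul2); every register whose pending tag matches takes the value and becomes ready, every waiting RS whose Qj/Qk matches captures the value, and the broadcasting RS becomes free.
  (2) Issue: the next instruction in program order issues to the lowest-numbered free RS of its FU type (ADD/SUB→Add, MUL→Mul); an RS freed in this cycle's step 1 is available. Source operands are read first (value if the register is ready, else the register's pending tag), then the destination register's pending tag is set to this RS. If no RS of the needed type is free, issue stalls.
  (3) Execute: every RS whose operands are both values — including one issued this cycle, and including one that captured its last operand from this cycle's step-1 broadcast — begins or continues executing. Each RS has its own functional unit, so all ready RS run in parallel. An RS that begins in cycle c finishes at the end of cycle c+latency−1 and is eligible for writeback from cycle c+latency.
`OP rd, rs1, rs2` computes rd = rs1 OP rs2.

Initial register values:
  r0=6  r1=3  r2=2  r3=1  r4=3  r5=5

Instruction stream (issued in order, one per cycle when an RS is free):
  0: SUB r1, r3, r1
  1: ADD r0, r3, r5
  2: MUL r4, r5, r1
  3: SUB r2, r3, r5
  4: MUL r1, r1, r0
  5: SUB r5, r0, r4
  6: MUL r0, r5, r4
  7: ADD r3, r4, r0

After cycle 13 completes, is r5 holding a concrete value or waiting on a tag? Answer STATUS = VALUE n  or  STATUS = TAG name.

cycle 1: issue SUB r1<-Add1 // r0:6,r1:Add1,r2:2,r3:1,r4:3,r5:5
cycle 2: issue ADD r0<-Add2 // r0:Add2,r1:Add1,r2:2,r3:1,r4:3,r5:5
cycle 3: issue MUL r4<-Mul1 // r0:Add2,r1:Add1,r2:2,r3:1,r4:Mul1,r5:5
cycle 4: CDB Add1=-2; issue SUB r2<-Add1 // r0:Add2,r1:-2,r2:Add1,r3:1,r4:Mul1,r5:5
cycle 5: CDB Add2=6; issue MUL r1<-Mul2 // r0:6,r1:Mul2,r2:Add1,r3:1,r4:Mul1,r5:5
cycle 6: issue SUB r5<-Add2 // r0:6,r1:Mul2,r2:Add1,r3:1,r4:Mul1,r5:Add2
cycle 7: CDB Add1=-4; stall // r0:6,r1:Mul2,r2:-4,r3:1,r4:Mul1,r5:Add2
cycle 8: CDB Mul1=-10; issue MUL r0<-Mul1 // r0:Mul1,r1:Mul2,r2:-4,r3:1,r4:-10,r5:Add2
cycle 9: CDB Mul2=-12; issue ADD r3<-Add1 // r0:Mul1,r1:-12,r2:-4,r3:Add1,r4:-10,r5:Add2
cycle 10: - // r0:Mul1,r1:-12,r2:-4,r3:Add1,r4:-10,r5:Add2
cycle 11: CDB Add2=16 // r0:Mul1,r1:-12,r2:-4,r3:Add1,r4:-10,r5:16
cycle 12: - // r0:Mul1,r1:-12,r2:-4,r3:Add1,r4:-10,r5:16
cycle 13: - // r0:Mul1,r1:-12,r2:-4,r3:Add1,r4:-10,r5:16

STATUS = VALUE 16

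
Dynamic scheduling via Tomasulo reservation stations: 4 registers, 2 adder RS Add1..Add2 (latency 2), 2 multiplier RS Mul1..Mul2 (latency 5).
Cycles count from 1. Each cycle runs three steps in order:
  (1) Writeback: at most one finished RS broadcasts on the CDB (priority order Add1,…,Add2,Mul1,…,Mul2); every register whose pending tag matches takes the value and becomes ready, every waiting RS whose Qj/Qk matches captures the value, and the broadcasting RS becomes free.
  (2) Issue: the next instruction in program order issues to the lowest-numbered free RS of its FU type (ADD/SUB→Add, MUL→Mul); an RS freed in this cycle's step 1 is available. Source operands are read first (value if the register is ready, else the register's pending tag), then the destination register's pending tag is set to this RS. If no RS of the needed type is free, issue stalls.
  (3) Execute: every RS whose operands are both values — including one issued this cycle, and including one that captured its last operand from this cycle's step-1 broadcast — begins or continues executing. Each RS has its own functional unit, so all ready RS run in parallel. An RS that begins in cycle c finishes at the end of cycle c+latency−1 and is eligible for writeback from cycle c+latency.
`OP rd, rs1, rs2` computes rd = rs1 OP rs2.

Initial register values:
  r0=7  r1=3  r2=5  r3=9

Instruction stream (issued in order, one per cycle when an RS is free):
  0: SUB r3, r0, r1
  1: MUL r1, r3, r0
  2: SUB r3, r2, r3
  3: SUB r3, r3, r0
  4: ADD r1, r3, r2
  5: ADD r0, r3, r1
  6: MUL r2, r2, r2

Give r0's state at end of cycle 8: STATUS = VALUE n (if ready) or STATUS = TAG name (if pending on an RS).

STATUS = TAG Add2

cycle 1: issue SUB r3<-Add1 // r0:7,r1:3,r2:5,r3:Add1
cycle 2: issue MUL r1<-Mul1 // r0:7,r1:Mul1,r2:5,r3:Add1
cycle 3: CDB Add1=4; issue SUB r3<-Add1 // r0:7,r1:Mul1,r2:5,r3:Add1
cycle 4: issue SUB r3<-Add2 // r0:7,r1:Mul1,r2:5,r3:Add2
cycle 5: CDB Add1=1; issue ADD r1<-Add1 // r0:7,r1:Add1,r2:5,r3:Add2
cycle 6: stall // r0:7,r1:Add1,r2:5,r3:Add2
cycle 7: CDB Add2=-6; issue ADD r0<-Add2 // r0:Add2,r1:Add1,r2:5,r3:-6
cycle 8: CDB Mul1=28; issue MUL r2<-Mul1 // r0:Add2,r1:Add1,r2:Mul1,r3:-6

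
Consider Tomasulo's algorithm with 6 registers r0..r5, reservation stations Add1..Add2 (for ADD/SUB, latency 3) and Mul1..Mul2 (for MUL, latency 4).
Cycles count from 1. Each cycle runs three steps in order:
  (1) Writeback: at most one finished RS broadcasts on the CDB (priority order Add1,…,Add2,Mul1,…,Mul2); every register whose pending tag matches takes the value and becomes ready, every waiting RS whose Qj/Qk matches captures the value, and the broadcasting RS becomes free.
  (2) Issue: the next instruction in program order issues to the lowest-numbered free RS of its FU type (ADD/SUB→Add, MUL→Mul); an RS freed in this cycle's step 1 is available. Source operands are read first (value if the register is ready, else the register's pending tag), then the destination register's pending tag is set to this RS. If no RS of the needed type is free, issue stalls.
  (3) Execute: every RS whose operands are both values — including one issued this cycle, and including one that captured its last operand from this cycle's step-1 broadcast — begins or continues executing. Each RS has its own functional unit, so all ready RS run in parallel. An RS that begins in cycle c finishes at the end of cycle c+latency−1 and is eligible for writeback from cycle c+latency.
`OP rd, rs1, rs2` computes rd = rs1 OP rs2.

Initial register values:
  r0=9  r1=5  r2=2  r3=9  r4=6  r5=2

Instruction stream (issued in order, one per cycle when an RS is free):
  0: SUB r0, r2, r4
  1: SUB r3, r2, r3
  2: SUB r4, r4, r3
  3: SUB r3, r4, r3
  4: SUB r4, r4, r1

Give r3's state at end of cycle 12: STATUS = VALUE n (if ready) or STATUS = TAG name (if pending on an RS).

c1: issue SUB r0<-Add1 | r0:Add1,r1:5,r2:2,r3:9,r4:6,r5:2
c2: issue SUB r3<-Add2 | r0:Add1,r1:5,r2:2,r3:Add2,r4:6,r5:2
c3: stall | r0:Add1,r1:5,r2:2,r3:Add2,r4:6,r5:2
c4: CDB Add1=-4; issue SUB r4<-Add1 | r0:-4,r1:5,r2:2,r3:Add2,r4:Add1,r5:2
c5: CDB Add2=-7; issue SUB r3<-Add2 | r0:-4,r1:5,r2:2,r3:Add2,r4:Add1,r5:2
c6: stall | r0:-4,r1:5,r2:2,r3:Add2,r4:Add1,r5:2
c7: stall | r0:-4,r1:5,r2:2,r3:Add2,r4:Add1,r5:2
c8: CDB Add1=13; issue SUB r4<-Add1 | r0:-4,r1:5,r2:2,r3:Add2,r4:Add1,r5:2
c9: - | r0:-4,r1:5,r2:2,r3:Add2,r4:Add1,r5:2
c10: - | r0:-4,r1:5,r2:2,r3:Add2,r4:Add1,r5:2
c11: CDB Add1=8 | r0:-4,r1:5,r2:2,r3:Add2,r4:8,r5:2
c12: CDB Add2=20 | r0:-4,r1:5,r2:2,r3:20,r4:8,r5:2

STATUS = VALUE 20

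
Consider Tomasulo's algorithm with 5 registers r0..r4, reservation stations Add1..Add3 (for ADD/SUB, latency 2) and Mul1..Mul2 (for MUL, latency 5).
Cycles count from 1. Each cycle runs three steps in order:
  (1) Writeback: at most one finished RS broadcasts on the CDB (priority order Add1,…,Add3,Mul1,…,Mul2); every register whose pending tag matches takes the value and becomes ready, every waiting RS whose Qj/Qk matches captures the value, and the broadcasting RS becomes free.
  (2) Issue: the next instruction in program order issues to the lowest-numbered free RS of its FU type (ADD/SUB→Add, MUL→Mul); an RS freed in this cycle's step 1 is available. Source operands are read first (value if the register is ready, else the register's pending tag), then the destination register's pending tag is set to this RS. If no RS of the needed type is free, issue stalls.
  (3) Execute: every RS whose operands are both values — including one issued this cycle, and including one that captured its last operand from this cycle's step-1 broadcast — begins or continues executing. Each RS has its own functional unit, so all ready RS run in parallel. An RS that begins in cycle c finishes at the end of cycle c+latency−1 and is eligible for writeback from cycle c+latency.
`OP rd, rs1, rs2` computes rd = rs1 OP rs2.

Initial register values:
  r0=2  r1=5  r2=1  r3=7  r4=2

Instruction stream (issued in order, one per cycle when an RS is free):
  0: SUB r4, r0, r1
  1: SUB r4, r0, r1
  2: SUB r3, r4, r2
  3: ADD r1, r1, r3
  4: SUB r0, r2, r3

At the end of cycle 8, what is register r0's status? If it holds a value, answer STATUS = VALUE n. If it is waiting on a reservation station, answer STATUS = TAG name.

cycle 1: issue SUB r4<-Add1 // r0:2,r1:5,r2:1,r3:7,r4:Add1
cycle 2: issue SUB r4<-Add2 // r0:2,r1:5,r2:1,r3:7,r4:Add2
cycle 3: CDB Add1=-3; issue SUB r3<-Add1 // r0:2,r1:5,r2:1,r3:Add1,r4:Add2
cycle 4: CDB Add2=-3; issue ADD r1<-Add2 // r0:2,r1:Add2,r2:1,r3:Add1,r4:-3
cycle 5: issue SUB r0<-Add3 // r0:Add3,r1:Add2,r2:1,r3:Add1,r4:-3
cycle 6: CDB Add1=-4 // r0:Add3,r1:Add2,r2:1,r3:-4,r4:-3
cycle 7: - // r0:Add3,r1:Add2,r2:1,r3:-4,r4:-3
cycle 8: CDB Add2=1 // r0:Add3,r1:1,r2:1,r3:-4,r4:-3

STATUS = TAG Add3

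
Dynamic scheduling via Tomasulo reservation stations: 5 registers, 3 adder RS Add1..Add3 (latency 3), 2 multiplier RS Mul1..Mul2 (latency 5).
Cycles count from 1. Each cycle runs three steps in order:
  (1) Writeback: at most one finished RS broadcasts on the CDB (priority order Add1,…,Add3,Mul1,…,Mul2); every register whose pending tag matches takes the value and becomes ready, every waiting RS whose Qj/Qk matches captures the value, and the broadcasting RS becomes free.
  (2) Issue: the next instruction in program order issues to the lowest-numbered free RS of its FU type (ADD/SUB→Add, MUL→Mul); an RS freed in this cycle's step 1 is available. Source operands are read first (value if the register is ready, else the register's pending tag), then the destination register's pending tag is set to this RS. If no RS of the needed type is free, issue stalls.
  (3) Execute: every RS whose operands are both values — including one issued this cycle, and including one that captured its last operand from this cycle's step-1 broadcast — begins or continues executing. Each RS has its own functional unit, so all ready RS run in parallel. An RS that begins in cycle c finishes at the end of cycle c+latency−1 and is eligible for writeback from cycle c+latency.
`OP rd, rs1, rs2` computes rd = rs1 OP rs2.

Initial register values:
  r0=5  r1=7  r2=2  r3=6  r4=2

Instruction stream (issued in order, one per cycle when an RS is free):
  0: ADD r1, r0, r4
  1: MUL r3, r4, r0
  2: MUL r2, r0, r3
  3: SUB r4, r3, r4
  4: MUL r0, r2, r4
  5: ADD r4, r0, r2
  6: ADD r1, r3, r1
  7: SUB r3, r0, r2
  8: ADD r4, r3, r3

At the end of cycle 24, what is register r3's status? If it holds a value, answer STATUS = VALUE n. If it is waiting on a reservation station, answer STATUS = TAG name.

STATUS = VALUE 350

c1: issue ADD r1<-Add1 | r0:5,r1:Add1,r2:2,r3:6,r4:2
c2: issue MUL r3<-Mul1 | r0:5,r1:Add1,r2:2,r3:Mul1,r4:2
c3: issue MUL r2<-Mul2 | r0:5,r1:Add1,r2:Mul2,r3:Mul1,r4:2
c4: CDB Add1=7; issue SUB r4<-Add1 | r0:5,r1:7,r2:Mul2,r3:Mul1,r4:Add1
c5: stall | r0:5,r1:7,r2:Mul2,r3:Mul1,r4:Add1
c6: stall | r0:5,r1:7,r2:Mul2,r3:Mul1,r4:Add1
c7: CDB Mul1=10; issue MUL r0<-Mul1 | r0:Mul1,r1:7,r2:Mul2,r3:10,r4:Add1
c8: issue ADD r4<-Add2 | r0:Mul1,r1:7,r2:Mul2,r3:10,r4:Add2
c9: issue ADD r1<-Add3 | r0:Mul1,r1:Add3,r2:Mul2,r3:10,r4:Add2
c10: CDB Add1=8; issue SUB r3<-Add1 | r0:Mul1,r1:Add3,r2:Mul2,r3:Add1,r4:Add2
c11: stall | r0:Mul1,r1:Add3,r2:Mul2,r3:Add1,r4:Add2
c12: CDB Add3=17; issue ADD r4<-Add3 | r0:Mul1,r1:17,r2:Mul2,r3:Add1,r4:Add3
c13: CDB Mul2=50 | r0:Mul1,r1:17,r2:50,r3:Add1,r4:Add3
c14: - | r0:Mul1,r1:17,r2:50,r3:Add1,r4:Add3
c15: - | r0:Mul1,r1:17,r2:50,r3:Add1,r4:Add3
c16: - | r0:Mul1,r1:17,r2:50,r3:Add1,r4:Add3
c17: - | r0:Mul1,r1:17,r2:50,r3:Add1,r4:Add3
c18: CDB Mul1=400 | r0:400,r1:17,r2:50,r3:Add1,r4:Add3
c19: - | r0:400,r1:17,r2:50,r3:Add1,r4:Add3
c20: - | r0:400,r1:17,r2:50,r3:Add1,r4:Add3
c21: CDB Add1=350 | r0:400,r1:17,r2:50,r3:350,r4:Add3
c22: CDB Add2=450 | r0:400,r1:17,r2:50,r3:350,r4:Add3
c23: - | r0:400,r1:17,r2:50,r3:350,r4:Add3
c24: CDB Add3=700 | r0:400,r1:17,r2:50,r3:350,r4:700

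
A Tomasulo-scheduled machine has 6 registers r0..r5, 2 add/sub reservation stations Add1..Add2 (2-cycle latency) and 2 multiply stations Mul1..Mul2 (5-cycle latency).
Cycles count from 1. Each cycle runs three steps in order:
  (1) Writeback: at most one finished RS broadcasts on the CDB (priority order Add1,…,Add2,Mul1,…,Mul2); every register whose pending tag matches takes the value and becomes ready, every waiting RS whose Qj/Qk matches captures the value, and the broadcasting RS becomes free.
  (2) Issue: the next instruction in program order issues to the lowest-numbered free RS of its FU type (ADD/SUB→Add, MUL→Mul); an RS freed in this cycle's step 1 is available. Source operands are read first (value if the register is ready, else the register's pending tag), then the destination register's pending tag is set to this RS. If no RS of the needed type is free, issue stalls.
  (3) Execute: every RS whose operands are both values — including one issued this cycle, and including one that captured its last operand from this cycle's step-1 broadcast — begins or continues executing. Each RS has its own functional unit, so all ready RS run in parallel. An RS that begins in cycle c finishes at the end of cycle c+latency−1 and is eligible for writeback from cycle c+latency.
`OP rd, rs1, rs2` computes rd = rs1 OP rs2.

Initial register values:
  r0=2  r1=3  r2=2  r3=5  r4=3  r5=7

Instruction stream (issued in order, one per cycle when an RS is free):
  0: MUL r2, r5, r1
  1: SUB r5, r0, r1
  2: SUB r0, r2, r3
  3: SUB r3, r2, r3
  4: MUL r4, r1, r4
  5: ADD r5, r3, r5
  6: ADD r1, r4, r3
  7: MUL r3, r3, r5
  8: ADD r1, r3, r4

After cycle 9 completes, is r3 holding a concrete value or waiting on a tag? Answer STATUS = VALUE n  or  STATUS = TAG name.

STATUS = VALUE 16

  c1: issue MUL r2<-Mul1  regs: r0:2,r1:3,r2:Mul1,r3:5,r4:3,r5:7
  c2: issue SUB r5<-Add1  regs: r0:2,r1:3,r2:Mul1,r3:5,r4:3,r5:Add1
  c3: issue SUB r0<-Add2  regs: r0:Add2,r1:3,r2:Mul1,r3:5,r4:3,r5:Add1
  c4: CDB Add1=-1; issue SUB r3<-Add1  regs: r0:Add2,r1:3,r2:Mul1,r3:Add1,r4:3,r5:-1
  c5: issue MUL r4<-Mul2  regs: r0:Add2,r1:3,r2:Mul1,r3:Add1,r4:Mul2,r5:-1
  c6: CDB Mul1=21; stall  regs: r0:Add2,r1:3,r2:21,r3:Add1,r4:Mul2,r5:-1
  c7: stall  regs: r0:Add2,r1:3,r2:21,r3:Add1,r4:Mul2,r5:-1
  c8: CDB Add1=16; issue ADD r5<-Add1  regs: r0:Add2,r1:3,r2:21,r3:16,r4:Mul2,r5:Add1
  c9: CDB Add2=16; issue ADD r1<-Add2  regs: r0:16,r1:Add2,r2:21,r3:16,r4:Mul2,r5:Add1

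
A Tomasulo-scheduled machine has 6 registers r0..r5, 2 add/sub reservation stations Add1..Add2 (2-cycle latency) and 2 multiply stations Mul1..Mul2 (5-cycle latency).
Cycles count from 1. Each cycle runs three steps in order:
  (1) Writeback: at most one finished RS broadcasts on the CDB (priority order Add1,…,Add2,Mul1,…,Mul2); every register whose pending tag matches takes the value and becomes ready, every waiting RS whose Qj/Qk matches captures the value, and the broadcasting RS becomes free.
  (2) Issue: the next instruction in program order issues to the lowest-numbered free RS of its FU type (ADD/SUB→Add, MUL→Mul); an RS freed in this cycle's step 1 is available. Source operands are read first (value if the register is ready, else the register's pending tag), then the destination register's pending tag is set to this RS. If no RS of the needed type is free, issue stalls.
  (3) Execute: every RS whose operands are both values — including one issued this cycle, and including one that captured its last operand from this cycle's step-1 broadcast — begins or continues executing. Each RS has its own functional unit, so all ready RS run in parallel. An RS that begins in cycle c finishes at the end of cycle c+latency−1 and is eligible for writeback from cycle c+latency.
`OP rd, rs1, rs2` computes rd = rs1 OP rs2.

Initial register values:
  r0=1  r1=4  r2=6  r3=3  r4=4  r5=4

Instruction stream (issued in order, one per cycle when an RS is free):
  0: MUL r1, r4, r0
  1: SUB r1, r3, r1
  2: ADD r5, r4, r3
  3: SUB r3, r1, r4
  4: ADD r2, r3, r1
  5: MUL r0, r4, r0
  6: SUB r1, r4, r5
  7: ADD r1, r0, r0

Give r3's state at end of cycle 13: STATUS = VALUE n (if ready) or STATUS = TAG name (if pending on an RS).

STATUS = VALUE -5

cycle 1: issue MUL r1<-Mul1 // r0:1,r1:Mul1,r2:6,r3:3,r4:4,r5:4
cycle 2: issue SUB r1<-Add1 // r0:1,r1:Add1,r2:6,r3:3,r4:4,r5:4
cycle 3: issue ADD r5<-Add2 // r0:1,r1:Add1,r2:6,r3:3,r4:4,r5:Add2
cycle 4: stall // r0:1,r1:Add1,r2:6,r3:3,r4:4,r5:Add2
cycle 5: CDB Add2=7; issue SUB r3<-Add2 // r0:1,r1:Add1,r2:6,r3:Add2,r4:4,r5:7
cycle 6: CDB Mul1=4; stall // r0:1,r1:Add1,r2:6,r3:Add2,r4:4,r5:7
cycle 7: stall // r0:1,r1:Add1,r2:6,r3:Add2,r4:4,r5:7
cycle 8: CDB Add1=-1; issue ADD r2<-Add1 // r0:1,r1:-1,r2:Add1,r3:Add2,r4:4,r5:7
cycle 9: issue MUL r0<-Mul1 // r0:Mul1,r1:-1,r2:Add1,r3:Add2,r4:4,r5:7
cycle 10: CDB Add2=-5; issue SUB r1<-Add2 // r0:Mul1,r1:Add2,r2:Add1,r3:-5,r4:4,r5:7
cycle 11: stall // r0:Mul1,r1:Add2,r2:Add1,r3:-5,r4:4,r5:7
cycle 12: CDB Add1=-6; issue ADD r1<-Add1 // r0:Mul1,r1:Add1,r2:-6,r3:-5,r4:4,r5:7
cycle 13: CDB Add2=-3 // r0:Mul1,r1:Add1,r2:-6,r3:-5,r4:4,r5:7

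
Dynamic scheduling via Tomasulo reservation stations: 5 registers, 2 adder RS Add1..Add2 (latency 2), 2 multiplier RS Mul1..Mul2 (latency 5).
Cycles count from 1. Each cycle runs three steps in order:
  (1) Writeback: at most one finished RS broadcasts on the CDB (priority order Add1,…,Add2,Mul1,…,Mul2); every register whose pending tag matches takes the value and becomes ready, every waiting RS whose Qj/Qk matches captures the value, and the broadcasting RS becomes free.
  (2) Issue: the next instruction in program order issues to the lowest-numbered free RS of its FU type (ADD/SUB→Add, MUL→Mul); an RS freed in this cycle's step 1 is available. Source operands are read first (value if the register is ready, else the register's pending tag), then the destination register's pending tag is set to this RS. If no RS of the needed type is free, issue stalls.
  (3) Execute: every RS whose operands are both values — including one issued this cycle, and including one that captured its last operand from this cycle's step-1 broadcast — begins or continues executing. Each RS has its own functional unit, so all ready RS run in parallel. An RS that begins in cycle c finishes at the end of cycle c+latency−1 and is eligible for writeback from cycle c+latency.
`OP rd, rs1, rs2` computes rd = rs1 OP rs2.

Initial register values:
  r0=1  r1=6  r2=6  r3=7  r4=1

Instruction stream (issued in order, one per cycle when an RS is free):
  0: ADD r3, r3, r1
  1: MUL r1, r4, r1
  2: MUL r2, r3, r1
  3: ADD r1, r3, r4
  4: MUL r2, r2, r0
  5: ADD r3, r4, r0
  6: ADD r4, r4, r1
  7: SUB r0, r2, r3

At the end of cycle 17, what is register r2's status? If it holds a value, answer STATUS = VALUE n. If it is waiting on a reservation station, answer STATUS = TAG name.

STATUS = VALUE 78

cycle 1: issue ADD r3<-Add1 // r0:1,r1:6,r2:6,r3:Add1,r4:1
cycle 2: issue MUL r1<-Mul1 // r0:1,r1:Mul1,r2:6,r3:Add1,r4:1
cycle 3: CDB Add1=13; issue MUL r2<-Mul2 // r0:1,r1:Mul1,r2:Mul2,r3:13,r4:1
cycle 4: issue ADD r1<-Add1 // r0:1,r1:Add1,r2:Mul2,r3:13,r4:1
cycle 5: stall // r0:1,r1:Add1,r2:Mul2,r3:13,r4:1
cycle 6: CDB Add1=14; stall // r0:1,r1:14,r2:Mul2,r3:13,r4:1
cycle 7: CDB Mul1=6; issue MUL r2<-Mul1 // r0:1,r1:14,r2:Mul1,r3:13,r4:1
cycle 8: issue ADD r3<-Add1 // r0:1,r1:14,r2:Mul1,r3:Add1,r4:1
cycle 9: issue ADD r4<-Add2 // r0:1,r1:14,r2:Mul1,r3:Add1,r4:Add2
cycle 10: CDB Add1=2; issue SUB r0<-Add1 // r0:Add1,r1:14,r2:Mul1,r3:2,r4:Add2
cycle 11: CDB Add2=15 // r0:Add1,r1:14,r2:Mul1,r3:2,r4:15
cycle 12: CDB Mul2=78 // r0:Add1,r1:14,r2:Mul1,r3:2,r4:15
cycle 13: - // r0:Add1,r1:14,r2:Mul1,r3:2,r4:15
cycle 14: - // r0:Add1,r1:14,r2:Mul1,r3:2,r4:15
cycle 15: - // r0:Add1,r1:14,r2:Mul1,r3:2,r4:15
cycle 16: - // r0:Add1,r1:14,r2:Mul1,r3:2,r4:15
cycle 17: CDB Mul1=78 // r0:Add1,r1:14,r2:78,r3:2,r4:15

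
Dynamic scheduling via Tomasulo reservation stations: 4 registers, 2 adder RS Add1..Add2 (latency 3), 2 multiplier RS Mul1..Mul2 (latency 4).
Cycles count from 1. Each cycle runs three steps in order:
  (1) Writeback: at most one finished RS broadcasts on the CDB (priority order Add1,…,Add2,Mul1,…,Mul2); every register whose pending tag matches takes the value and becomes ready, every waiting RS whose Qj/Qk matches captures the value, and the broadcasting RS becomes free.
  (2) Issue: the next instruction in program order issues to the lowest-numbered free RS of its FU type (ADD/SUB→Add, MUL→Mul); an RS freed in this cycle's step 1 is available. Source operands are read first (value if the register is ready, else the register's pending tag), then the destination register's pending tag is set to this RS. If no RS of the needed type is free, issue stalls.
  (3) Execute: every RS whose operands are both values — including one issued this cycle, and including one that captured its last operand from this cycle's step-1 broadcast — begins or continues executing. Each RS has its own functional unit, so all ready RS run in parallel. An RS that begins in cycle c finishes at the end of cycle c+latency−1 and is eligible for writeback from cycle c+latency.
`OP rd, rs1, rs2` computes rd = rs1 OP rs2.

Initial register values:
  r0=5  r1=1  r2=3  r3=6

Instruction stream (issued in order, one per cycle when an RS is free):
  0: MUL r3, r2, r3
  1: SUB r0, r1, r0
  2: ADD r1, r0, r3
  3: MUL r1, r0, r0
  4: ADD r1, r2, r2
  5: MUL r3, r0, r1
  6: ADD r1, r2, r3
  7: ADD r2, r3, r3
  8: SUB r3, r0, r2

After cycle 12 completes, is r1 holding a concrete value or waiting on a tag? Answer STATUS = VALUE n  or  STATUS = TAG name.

STATUS = TAG Add1

c1: issue MUL r3<-Mul1 | r0:5,r1:1,r2:3,r3:Mul1
c2: issue SUB r0<-Add1 | r0:Add1,r1:1,r2:3,r3:Mul1
c3: issue ADD r1<-Add2 | r0:Add1,r1:Add2,r2:3,r3:Mul1
c4: issue MUL r1<-Mul2 | r0:Add1,r1:Mul2,r2:3,r3:Mul1
c5: CDB Add1=-4; issue ADD r1<-Add1 | r0:-4,r1:Add1,r2:3,r3:Mul1
c6: CDB Mul1=18; issue MUL r3<-Mul1 | r0:-4,r1:Add1,r2:3,r3:Mul1
c7: stall | r0:-4,r1:Add1,r2:3,r3:Mul1
c8: CDB Add1=6; issue ADD r1<-Add1 | r0:-4,r1:Add1,r2:3,r3:Mul1
c9: CDB Add2=14; issue ADD r2<-Add2 | r0:-4,r1:Add1,r2:Add2,r3:Mul1
c10: CDB Mul2=16; stall | r0:-4,r1:Add1,r2:Add2,r3:Mul1
c11: stall | r0:-4,r1:Add1,r2:Add2,r3:Mul1
c12: CDB Mul1=-24; stall | r0:-4,r1:Add1,r2:Add2,r3:-24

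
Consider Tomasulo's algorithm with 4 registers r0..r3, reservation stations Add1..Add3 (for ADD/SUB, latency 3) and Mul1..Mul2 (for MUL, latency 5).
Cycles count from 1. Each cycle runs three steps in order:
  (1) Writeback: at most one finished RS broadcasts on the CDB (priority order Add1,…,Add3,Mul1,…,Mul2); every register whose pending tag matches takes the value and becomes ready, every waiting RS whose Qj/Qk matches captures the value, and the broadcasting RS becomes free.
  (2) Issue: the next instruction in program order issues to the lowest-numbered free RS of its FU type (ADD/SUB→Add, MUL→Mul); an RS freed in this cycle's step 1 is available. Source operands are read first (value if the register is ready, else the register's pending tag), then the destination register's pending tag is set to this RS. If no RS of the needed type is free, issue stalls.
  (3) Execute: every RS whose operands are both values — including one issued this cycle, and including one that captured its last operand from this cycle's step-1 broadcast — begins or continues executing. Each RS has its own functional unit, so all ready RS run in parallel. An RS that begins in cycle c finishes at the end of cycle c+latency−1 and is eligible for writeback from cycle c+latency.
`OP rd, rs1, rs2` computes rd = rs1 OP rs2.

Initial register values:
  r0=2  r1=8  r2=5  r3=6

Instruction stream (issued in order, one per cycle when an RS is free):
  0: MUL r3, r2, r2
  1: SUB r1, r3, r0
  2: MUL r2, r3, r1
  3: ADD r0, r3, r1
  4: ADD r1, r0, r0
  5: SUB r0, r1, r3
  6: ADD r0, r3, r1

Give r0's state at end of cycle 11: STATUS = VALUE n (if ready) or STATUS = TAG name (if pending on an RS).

STATUS = TAG Add1

cycle 1: issue MUL r3<-Mul1 // r0:2,r1:8,r2:5,r3:Mul1
cycle 2: issue SUB r1<-Add1 // r0:2,r1:Add1,r2:5,r3:Mul1
cycle 3: issue MUL r2<-Mul2 // r0:2,r1:Add1,r2:Mul2,r3:Mul1
cycle 4: issue ADD r0<-Add2 // r0:Add2,r1:Add1,r2:Mul2,r3:Mul1
cycle 5: issue ADD r1<-Add3 // r0:Add2,r1:Add3,r2:Mul2,r3:Mul1
cycle 6: CDB Mul1=25; stall // r0:Add2,r1:Add3,r2:Mul2,r3:25
cycle 7: stall // r0:Add2,r1:Add3,r2:Mul2,r3:25
cycle 8: stall // r0:Add2,r1:Add3,r2:Mul2,r3:25
cycle 9: CDB Add1=23; issue SUB r0<-Add1 // r0:Add1,r1:Add3,r2:Mul2,r3:25
cycle 10: stall // r0:Add1,r1:Add3,r2:Mul2,r3:25
cycle 11: stall // r0:Add1,r1:Add3,r2:Mul2,r3:25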